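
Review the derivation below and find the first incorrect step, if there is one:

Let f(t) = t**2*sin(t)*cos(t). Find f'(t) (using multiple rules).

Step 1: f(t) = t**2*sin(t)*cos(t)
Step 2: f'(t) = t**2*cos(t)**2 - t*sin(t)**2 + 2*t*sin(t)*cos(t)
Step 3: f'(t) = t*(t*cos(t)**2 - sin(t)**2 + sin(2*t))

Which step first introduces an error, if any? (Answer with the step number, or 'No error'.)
Step 2

Step 2 is incorrect due to a wrong exponent.
The step shows: t**2*cos(t)**2 - t*sin(t)**2 + 2*t*sin(t)*cos(t)
The correct value should be: -t**2*sin(t)**2 + t**2*cos(t)**2 + 2*t*sin(t)*cos(t)

Explanation: The exponent 2 on t was incorrectly written as 1: the term -t**2*sin(t)**2 was incorrectly written as -t*sin(t)**2
The later steps are derived from this incorrect expression, so the error originates in Step 2.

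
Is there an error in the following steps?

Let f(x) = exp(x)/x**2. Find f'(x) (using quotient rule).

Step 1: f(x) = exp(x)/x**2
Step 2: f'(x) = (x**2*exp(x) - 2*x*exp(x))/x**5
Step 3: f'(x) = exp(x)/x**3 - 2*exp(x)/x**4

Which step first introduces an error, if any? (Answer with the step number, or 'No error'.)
Step 2

Step 2 is incorrect due to a wrong exponent.
The step shows: (x**2*exp(x) - 2*x*exp(x))/x**5
The correct value should be: (x**2*exp(x) - 2*x*exp(x))/x**4

Explanation: The exponent -4 on x was incorrectly written as -5: the term (x**2*exp(x) - 2*x*exp(x))/x**4 was incorrectly written as (x**2*exp(x) - 2*x*exp(x))/x**5
The later steps are derived from this incorrect expression, so the error originates in Step 2.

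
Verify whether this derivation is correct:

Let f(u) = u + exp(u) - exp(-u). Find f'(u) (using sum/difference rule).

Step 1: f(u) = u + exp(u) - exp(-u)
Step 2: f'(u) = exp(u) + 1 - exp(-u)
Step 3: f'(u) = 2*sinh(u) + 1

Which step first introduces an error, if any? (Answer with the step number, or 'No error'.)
Step 2

Step 2 is incorrect due to a sign flip.
The step shows: exp(u) + 1 - exp(-u)
The correct value should be: exp(u) + 1 + exp(-u)

Explanation: The sign of one term was flipped: the term exp(-u) was incorrectly written as -exp(-u)
The later steps are derived from this incorrect expression, so the error originates in Step 2.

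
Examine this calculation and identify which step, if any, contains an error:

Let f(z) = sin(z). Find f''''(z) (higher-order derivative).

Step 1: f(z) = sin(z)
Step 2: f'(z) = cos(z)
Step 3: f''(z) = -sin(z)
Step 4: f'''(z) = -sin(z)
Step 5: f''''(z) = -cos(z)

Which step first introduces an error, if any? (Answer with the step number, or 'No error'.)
Step 4

Step 4 is incorrect due to a wrong trig function.
The step shows: -sin(z)
The correct value should be: -cos(z)

Explanation: cos(z) was incorrectly written as sin(z): the term -cos(z) was incorrectly written as -sin(z)
The later steps are derived from this incorrect expression, so the error originates in Step 4.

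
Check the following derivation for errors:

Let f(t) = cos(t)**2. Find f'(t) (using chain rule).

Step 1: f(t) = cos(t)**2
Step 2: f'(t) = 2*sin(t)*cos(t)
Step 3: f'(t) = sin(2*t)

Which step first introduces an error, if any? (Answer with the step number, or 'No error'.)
Step 2

Step 2 is incorrect due to a sign flip.
The step shows: 2*sin(t)*cos(t)
The correct value should be: -2*sin(t)*cos(t)

Explanation: The sign of the whole expression was flipped: the term -2*sin(t)*cos(t) was incorrectly written as 2*sin(t)*cos(t)
The later steps are derived from this incorrect expression, so the error originates in Step 2.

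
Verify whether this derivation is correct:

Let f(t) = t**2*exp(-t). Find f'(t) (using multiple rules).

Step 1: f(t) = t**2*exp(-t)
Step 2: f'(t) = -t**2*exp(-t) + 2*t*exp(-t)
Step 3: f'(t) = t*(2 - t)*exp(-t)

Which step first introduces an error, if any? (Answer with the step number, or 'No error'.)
No error

All steps in this derivation are correct.
The final answer f'(t) = t*(2 - t)*exp(-t) is valid.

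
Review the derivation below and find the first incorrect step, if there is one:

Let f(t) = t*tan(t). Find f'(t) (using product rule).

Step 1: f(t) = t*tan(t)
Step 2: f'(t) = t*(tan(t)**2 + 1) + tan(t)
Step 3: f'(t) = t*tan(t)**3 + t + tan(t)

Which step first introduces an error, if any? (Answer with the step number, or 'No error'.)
Step 3

Step 3 is incorrect due to a wrong exponent.
The step shows: t*tan(t)**3 + t + tan(t)
The correct value should be: t*tan(t)**2 + t + tan(t)

Explanation: The exponent 2 on tan(t) was incorrectly written as 3: the term t*tan(t)**2 was incorrectly written as t*tan(t)**3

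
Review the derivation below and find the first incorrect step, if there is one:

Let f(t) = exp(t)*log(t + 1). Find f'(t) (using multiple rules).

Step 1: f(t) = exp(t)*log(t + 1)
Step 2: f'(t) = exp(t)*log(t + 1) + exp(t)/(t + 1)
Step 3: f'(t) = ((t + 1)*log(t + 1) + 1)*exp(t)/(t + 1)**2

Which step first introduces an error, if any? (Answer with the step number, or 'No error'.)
Step 3

Step 3 is incorrect due to a wrong exponent.
The step shows: ((t + 1)*log(t + 1) + 1)*exp(t)/(t + 1)**2
The correct value should be: ((t + 1)*log(t + 1) + 1)*exp(t)/(t + 1)

Explanation: The exponent -1 on t + 1 was incorrectly written as -2: the term ((t + 1)*log(t + 1) + 1)*exp(t)/(t + 1) was incorrectly written as ((t + 1)*log(t + 1) + 1)*exp(t)/(t + 1)**2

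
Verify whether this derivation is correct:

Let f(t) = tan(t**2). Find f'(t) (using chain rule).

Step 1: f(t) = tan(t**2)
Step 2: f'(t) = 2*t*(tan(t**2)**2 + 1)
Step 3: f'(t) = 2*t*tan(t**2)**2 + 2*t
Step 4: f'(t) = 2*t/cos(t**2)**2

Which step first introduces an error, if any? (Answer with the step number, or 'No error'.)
No error

All steps in this derivation are correct.
The final answer f'(t) = 2*t/cos(t**2)**2 is valid.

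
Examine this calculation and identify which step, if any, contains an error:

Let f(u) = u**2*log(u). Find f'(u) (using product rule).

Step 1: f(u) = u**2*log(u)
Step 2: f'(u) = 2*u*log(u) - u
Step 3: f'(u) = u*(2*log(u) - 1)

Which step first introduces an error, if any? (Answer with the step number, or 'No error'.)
Step 2

Step 2 is incorrect due to a sign flip.
The step shows: 2*u*log(u) - u
The correct value should be: 2*u*log(u) + u

Explanation: The sign of one term was flipped: the term u was incorrectly written as -u
The later steps are derived from this incorrect expression, so the error originates in Step 2.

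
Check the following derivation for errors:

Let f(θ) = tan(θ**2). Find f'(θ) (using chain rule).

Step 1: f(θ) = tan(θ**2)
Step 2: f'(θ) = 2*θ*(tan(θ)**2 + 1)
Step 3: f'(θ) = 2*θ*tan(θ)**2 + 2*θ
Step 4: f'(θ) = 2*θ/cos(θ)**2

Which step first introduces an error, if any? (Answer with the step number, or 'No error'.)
Step 2

Step 2 is incorrect due to a wrong exponent.
The step shows: 2*θ*(tan(θ)**2 + 1)
The correct value should be: 2*θ*(tan(θ**2)**2 + 1)

Explanation: The exponent 2 on θ was incorrectly written as 1: the term 2*θ*(tan(θ**2)**2 + 1) was incorrectly written as 2*θ*(tan(θ)**2 + 1)
The later steps are derived from this incorrect expression, so the error originates in Step 2.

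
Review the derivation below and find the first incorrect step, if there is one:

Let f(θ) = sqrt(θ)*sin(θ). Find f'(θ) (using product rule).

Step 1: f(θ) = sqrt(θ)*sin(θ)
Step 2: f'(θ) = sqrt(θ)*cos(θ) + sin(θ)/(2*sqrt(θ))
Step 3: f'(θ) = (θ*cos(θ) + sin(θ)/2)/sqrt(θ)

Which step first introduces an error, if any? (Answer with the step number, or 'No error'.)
No error

All steps in this derivation are correct.
The final answer f'(θ) = (θ*cos(θ) + sin(θ)/2)/sqrt(θ) is valid.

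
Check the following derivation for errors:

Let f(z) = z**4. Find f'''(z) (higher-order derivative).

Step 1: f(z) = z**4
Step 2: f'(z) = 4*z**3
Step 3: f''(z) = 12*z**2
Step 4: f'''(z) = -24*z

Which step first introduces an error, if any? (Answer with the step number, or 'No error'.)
Step 4

Step 4 is incorrect due to a sign flip.
The step shows: -24*z
The correct value should be: 24*z

Explanation: The sign of the whole expression was flipped: the term 24*z was incorrectly written as -24*z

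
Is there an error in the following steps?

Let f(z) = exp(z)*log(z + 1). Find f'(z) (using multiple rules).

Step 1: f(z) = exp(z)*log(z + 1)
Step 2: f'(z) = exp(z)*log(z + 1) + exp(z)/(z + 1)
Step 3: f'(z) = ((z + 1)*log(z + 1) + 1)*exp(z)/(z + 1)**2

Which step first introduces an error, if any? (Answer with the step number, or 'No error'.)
Step 3

Step 3 is incorrect due to a wrong exponent.
The step shows: ((z + 1)*log(z + 1) + 1)*exp(z)/(z + 1)**2
The correct value should be: ((z + 1)*log(z + 1) + 1)*exp(z)/(z + 1)

Explanation: The exponent -1 on z + 1 was incorrectly written as -2: the term ((z + 1)*log(z + 1) + 1)*exp(z)/(z + 1) was incorrectly written as ((z + 1)*log(z + 1) + 1)*exp(z)/(z + 1)**2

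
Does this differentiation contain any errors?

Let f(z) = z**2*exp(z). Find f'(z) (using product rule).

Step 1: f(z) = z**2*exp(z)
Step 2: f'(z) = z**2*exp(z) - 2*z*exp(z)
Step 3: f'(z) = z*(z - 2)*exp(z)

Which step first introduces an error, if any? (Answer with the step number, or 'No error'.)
Step 2

Step 2 is incorrect due to a sign flip.
The step shows: z**2*exp(z) - 2*z*exp(z)
The correct value should be: z**2*exp(z) + 2*z*exp(z)

Explanation: The sign of one term was flipped: the term 2*z*exp(z) was incorrectly written as -2*z*exp(z)
The later steps are derived from this incorrect expression, so the error originates in Step 2.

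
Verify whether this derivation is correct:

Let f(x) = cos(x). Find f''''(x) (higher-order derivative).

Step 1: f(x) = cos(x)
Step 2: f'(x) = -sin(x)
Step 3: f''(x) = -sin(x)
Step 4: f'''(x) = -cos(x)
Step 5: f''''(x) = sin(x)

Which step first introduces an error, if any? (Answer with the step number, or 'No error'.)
Step 3

Step 3 is incorrect due to a wrong trig function.
The step shows: -sin(x)
The correct value should be: -cos(x)

Explanation: cos(x) was incorrectly written as sin(x): the term -cos(x) was incorrectly written as -sin(x)
The later steps are derived from this incorrect expression, so the error originates in Step 3.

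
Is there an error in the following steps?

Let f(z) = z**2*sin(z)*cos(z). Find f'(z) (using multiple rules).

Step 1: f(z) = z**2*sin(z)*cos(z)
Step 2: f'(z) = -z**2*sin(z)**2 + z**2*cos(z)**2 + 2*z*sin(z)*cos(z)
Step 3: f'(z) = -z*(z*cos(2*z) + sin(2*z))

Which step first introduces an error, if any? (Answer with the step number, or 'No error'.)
Step 3

Step 3 is incorrect due to a sign flip.
The step shows: -z*(z*cos(2*z) + sin(2*z))
The correct value should be: z*(z*cos(2*z) + sin(2*z))

Explanation: The sign of the whole expression was flipped: the term z*(z*cos(2*z) + sin(2*z)) was incorrectly written as -z*(z*cos(2*z) + sin(2*z))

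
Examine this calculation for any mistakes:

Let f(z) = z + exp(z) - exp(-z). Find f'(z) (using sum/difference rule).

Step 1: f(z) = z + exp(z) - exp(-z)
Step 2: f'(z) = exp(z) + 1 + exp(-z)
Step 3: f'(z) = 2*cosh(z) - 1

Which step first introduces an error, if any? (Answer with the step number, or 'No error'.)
Step 3

Step 3 is incorrect due to a sign flip.
The step shows: 2*cosh(z) - 1
The correct value should be: 2*cosh(z) + 1

Explanation: The sign of one term was flipped: the term 1 was incorrectly written as -1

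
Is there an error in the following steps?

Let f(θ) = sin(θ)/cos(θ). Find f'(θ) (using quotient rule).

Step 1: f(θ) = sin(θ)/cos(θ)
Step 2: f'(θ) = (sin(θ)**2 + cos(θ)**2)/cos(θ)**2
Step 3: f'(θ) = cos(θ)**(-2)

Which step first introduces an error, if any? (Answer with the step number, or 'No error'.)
No error

All steps in this derivation are correct.
The final answer f'(θ) = cos(θ)**(-2) is valid.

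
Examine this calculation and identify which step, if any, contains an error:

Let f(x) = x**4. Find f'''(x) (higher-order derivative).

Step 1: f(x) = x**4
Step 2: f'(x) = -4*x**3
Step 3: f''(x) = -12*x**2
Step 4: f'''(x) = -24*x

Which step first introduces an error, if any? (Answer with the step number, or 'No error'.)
Step 2

Step 2 is incorrect due to a sign flip.
The step shows: -4*x**3
The correct value should be: 4*x**3

Explanation: The sign of the whole expression was flipped: the term 4*x**3 was incorrectly written as -4*x**3
The later steps are derived from this incorrect expression, so the error originates in Step 2.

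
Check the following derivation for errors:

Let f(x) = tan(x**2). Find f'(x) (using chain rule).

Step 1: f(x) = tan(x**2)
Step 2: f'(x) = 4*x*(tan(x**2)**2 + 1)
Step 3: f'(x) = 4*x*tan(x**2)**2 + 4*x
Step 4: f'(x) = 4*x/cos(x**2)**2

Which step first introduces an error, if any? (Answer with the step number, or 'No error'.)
Step 2

Step 2 is incorrect due to a wrong coefficient.
The step shows: 4*x*(tan(x**2)**2 + 1)
The correct value should be: 2*x*(tan(x**2)**2 + 1)

Explanation: The coefficient 2 was incorrectly written as 4: the term 2*x*(tan(x**2)**2 + 1) was incorrectly written as 4*x*(tan(x**2)**2 + 1)
The later steps are derived from this incorrect expression, so the error originates in Step 2.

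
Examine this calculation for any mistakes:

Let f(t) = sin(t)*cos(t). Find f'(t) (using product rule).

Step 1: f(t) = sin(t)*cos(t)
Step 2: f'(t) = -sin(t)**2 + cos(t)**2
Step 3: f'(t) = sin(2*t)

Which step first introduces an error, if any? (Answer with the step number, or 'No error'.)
Step 3

Step 3 is incorrect due to a wrong trig function.
The step shows: sin(2*t)
The correct value should be: cos(2*t)

Explanation: cos(2*t) was incorrectly written as sin(2*t): the term cos(2*t) was incorrectly written as sin(2*t)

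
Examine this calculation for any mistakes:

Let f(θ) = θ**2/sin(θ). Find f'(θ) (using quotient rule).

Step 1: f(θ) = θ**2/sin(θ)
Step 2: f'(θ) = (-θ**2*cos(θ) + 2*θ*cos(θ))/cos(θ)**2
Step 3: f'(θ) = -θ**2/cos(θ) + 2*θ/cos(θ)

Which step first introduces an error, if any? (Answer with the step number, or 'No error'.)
Step 2

Step 2 is incorrect due to a wrong trig function.
The step shows: (-θ**2*cos(θ) + 2*θ*cos(θ))/cos(θ)**2
The correct value should be: (-θ**2*cos(θ) + 2*θ*sin(θ))/sin(θ)**2

Explanation: sin(θ) was incorrectly written as cos(θ): the term (-θ**2*cos(θ) + 2*θ*sin(θ))/sin(θ)**2 was incorrectly written as (-θ**2*cos(θ) + 2*θ*cos(θ))/cos(θ)**2
The later steps are derived from this incorrect expression, so the error originates in Step 2.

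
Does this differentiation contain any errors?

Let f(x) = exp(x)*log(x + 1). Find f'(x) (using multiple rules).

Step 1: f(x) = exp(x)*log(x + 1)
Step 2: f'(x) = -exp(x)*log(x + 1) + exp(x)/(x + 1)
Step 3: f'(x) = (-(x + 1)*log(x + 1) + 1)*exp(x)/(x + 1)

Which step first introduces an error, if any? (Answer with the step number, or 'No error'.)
Step 2

Step 2 is incorrect due to a sign flip.
The step shows: -exp(x)*log(x + 1) + exp(x)/(x + 1)
The correct value should be: exp(x)*log(x + 1) + exp(x)/(x + 1)

Explanation: The sign of one term was flipped: the term exp(x)*log(x + 1) was incorrectly written as -exp(x)*log(x + 1)
The later steps are derived from this incorrect expression, so the error originates in Step 2.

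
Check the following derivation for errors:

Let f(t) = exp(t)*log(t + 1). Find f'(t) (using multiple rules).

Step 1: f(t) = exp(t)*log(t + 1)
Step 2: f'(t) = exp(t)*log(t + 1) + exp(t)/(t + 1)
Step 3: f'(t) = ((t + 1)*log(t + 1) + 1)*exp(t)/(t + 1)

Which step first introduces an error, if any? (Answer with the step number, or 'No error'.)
No error

All steps in this derivation are correct.
The final answer f'(t) = ((t + 1)*log(t + 1) + 1)*exp(t)/(t + 1) is valid.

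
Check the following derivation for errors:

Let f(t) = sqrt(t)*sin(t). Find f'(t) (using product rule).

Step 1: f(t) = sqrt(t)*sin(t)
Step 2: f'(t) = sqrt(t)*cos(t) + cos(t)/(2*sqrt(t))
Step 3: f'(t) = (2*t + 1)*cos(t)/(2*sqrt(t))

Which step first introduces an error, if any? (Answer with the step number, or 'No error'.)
Step 2

Step 2 is incorrect due to a wrong trig function.
The step shows: sqrt(t)*cos(t) + cos(t)/(2*sqrt(t))
The correct value should be: sqrt(t)*cos(t) + sin(t)/(2*sqrt(t))

Explanation: sin(t) was incorrectly written as cos(t): the term sin(t)/(2*sqrt(t)) was incorrectly written as cos(t)/(2*sqrt(t))
The later steps are derived from this incorrect expression, so the error originates in Step 2.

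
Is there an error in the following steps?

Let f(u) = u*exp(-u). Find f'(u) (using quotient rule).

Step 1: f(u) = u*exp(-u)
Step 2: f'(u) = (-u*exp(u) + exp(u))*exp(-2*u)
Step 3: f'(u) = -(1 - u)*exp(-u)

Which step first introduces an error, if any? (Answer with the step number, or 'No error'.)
Step 3

Step 3 is incorrect due to a sign flip.
The step shows: -(1 - u)*exp(-u)
The correct value should be: (1 - u)*exp(-u)

Explanation: The sign of the whole expression was flipped: the term (1 - u)*exp(-u) was incorrectly written as -(1 - u)*exp(-u)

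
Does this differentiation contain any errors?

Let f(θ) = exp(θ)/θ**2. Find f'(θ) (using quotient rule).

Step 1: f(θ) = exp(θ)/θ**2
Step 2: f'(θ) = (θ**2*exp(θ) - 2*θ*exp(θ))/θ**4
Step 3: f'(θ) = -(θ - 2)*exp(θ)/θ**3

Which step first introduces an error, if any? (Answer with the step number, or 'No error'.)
Step 3

Step 3 is incorrect due to a sign flip.
The step shows: -(θ - 2)*exp(θ)/θ**3
The correct value should be: (θ - 2)*exp(θ)/θ**3

Explanation: The sign of the whole expression was flipped: the term (θ - 2)*exp(θ)/θ**3 was incorrectly written as -(θ - 2)*exp(θ)/θ**3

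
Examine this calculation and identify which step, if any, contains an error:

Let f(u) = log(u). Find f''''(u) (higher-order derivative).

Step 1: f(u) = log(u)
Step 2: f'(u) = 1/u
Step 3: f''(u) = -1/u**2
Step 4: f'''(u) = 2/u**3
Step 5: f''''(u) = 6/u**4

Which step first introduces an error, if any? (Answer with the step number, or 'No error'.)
Step 5

Step 5 is incorrect due to a sign flip.
The step shows: 6/u**4
The correct value should be: -6/u**4

Explanation: The sign of the whole expression was flipped: the term -6/u**4 was incorrectly written as 6/u**4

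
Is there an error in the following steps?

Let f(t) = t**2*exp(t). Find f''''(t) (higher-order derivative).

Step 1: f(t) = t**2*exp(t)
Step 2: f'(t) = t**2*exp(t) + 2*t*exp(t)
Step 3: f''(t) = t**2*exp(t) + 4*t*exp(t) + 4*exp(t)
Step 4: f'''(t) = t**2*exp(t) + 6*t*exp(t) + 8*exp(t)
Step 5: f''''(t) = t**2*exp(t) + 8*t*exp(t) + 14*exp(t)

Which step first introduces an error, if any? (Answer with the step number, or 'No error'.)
Step 3

Step 3 is incorrect due to a wrong coefficient.
The step shows: t**2*exp(t) + 4*t*exp(t) + 4*exp(t)
The correct value should be: t**2*exp(t) + 4*t*exp(t) + 2*exp(t)

Explanation: The coefficient 2 was incorrectly written as 4: the term 2*exp(t) was incorrectly written as 4*exp(t)
The later steps are derived from this incorrect expression, so the error originates in Step 3.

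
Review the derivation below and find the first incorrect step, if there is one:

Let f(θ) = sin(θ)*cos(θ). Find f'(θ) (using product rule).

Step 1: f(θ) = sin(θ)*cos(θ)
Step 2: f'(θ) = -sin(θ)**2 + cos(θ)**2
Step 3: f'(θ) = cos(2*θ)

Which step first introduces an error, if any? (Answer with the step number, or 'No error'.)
No error

All steps in this derivation are correct.
The final answer f'(θ) = cos(2*θ) is valid.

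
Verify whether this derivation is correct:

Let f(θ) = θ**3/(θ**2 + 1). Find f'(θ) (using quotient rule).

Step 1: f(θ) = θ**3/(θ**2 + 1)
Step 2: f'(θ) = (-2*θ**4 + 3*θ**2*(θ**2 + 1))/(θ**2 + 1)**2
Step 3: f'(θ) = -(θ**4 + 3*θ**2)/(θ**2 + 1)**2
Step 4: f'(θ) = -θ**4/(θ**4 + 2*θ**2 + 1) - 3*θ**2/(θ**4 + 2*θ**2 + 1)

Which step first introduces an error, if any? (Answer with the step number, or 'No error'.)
Step 3

Step 3 is incorrect due to a sign flip.
The step shows: -(θ**4 + 3*θ**2)/(θ**2 + 1)**2
The correct value should be: (θ**4 + 3*θ**2)/(θ**2 + 1)**2

Explanation: The sign of the whole expression was flipped: the term (θ**4 + 3*θ**2)/(θ**2 + 1)**2 was incorrectly written as -(θ**4 + 3*θ**2)/(θ**2 + 1)**2
The later steps are derived from this incorrect expression, so the error originates in Step 3.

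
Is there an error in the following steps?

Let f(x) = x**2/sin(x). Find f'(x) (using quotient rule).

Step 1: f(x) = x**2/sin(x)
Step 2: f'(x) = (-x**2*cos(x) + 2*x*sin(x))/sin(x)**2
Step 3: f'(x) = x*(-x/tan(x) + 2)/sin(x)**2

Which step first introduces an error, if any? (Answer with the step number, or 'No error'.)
Step 3

Step 3 is incorrect due to a wrong exponent.
The step shows: x*(-x/tan(x) + 2)/sin(x)**2
The correct value should be: x*(-x/tan(x) + 2)/sin(x)

Explanation: The exponent -1 on sin(x) was incorrectly written as -2: the term x*(-x/tan(x) + 2)/sin(x) was incorrectly written as x*(-x/tan(x) + 2)/sin(x)**2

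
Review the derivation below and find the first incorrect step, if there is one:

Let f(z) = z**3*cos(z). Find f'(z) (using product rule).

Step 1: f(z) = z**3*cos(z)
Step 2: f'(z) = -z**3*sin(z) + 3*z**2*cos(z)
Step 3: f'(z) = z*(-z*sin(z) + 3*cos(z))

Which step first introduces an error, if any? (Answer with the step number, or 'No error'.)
Step 3

Step 3 is incorrect due to a wrong exponent.
The step shows: z*(-z*sin(z) + 3*cos(z))
The correct value should be: z**2*(-z*sin(z) + 3*cos(z))

Explanation: The exponent 2 on z was incorrectly written as 1: the term z**2*(-z*sin(z) + 3*cos(z)) was incorrectly written as z*(-z*sin(z) + 3*cos(z))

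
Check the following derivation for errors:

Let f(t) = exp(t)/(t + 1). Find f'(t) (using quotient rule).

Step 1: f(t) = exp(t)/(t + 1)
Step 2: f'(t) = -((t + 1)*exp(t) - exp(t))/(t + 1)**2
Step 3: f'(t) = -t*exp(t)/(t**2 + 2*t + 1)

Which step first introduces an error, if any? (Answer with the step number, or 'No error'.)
Step 2

Step 2 is incorrect due to a sign flip.
The step shows: -((t + 1)*exp(t) - exp(t))/(t + 1)**2
The correct value should be: ((t + 1)*exp(t) - exp(t))/(t + 1)**2

Explanation: The sign of the whole expression was flipped: the term ((t + 1)*exp(t) - exp(t))/(t + 1)**2 was incorrectly written as -((t + 1)*exp(t) - exp(t))/(t + 1)**2
The later steps are derived from this incorrect expression, so the error originates in Step 2.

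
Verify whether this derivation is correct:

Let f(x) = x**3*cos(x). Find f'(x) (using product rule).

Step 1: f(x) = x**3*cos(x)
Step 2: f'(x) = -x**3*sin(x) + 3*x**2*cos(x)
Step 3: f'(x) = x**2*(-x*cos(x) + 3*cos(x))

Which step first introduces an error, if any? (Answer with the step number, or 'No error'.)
Step 3

Step 3 is incorrect due to a wrong trig function.
The step shows: x**2*(-x*cos(x) + 3*cos(x))
The correct value should be: x**2*(-x*sin(x) + 3*cos(x))

Explanation: sin(x) was incorrectly written as cos(x): the term x**2*(-x*sin(x) + 3*cos(x)) was incorrectly written as x**2*(-x*cos(x) + 3*cos(x))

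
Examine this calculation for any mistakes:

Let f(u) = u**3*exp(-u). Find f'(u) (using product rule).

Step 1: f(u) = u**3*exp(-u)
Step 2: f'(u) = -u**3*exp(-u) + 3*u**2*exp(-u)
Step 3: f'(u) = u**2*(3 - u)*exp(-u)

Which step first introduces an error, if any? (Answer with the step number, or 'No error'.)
No error

All steps in this derivation are correct.
The final answer f'(u) = u**2*(3 - u)*exp(-u) is valid.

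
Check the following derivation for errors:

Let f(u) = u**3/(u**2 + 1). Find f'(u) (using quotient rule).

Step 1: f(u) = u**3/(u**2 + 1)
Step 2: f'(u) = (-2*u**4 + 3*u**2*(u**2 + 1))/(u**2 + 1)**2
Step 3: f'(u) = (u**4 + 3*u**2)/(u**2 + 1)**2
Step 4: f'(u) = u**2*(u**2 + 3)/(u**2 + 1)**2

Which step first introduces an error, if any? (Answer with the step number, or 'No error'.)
No error

All steps in this derivation are correct.
The final answer f'(u) = u**2*(u**2 + 3)/(u**2 + 1)**2 is valid.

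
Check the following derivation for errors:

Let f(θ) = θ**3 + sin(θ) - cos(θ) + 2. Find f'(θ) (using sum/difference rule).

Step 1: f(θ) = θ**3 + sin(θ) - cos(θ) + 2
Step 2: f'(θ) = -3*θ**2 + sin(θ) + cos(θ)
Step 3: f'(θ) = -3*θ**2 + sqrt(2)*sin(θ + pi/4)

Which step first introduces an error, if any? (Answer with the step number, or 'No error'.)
Step 2

Step 2 is incorrect due to a sign flip.
The step shows: -3*θ**2 + sin(θ) + cos(θ)
The correct value should be: 3*θ**2 + sin(θ) + cos(θ)

Explanation: The sign of one term was flipped: the term 3*θ**2 was incorrectly written as -3*θ**2
The later steps are derived from this incorrect expression, so the error originates in Step 2.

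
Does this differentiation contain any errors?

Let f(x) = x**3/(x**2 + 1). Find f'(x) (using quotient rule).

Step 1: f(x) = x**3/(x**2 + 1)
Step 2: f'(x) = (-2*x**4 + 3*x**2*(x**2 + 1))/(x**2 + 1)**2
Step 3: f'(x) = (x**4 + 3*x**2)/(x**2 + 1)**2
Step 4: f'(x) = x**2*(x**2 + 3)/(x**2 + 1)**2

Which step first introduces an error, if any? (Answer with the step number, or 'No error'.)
No error

All steps in this derivation are correct.
The final answer f'(x) = x**2*(x**2 + 3)/(x**2 + 1)**2 is valid.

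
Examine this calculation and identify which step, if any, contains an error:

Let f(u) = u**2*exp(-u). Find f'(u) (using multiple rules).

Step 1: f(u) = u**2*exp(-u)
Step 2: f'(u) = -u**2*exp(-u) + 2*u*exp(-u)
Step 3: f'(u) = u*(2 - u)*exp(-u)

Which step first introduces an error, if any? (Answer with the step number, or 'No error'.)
No error

All steps in this derivation are correct.
The final answer f'(u) = u*(2 - u)*exp(-u) is valid.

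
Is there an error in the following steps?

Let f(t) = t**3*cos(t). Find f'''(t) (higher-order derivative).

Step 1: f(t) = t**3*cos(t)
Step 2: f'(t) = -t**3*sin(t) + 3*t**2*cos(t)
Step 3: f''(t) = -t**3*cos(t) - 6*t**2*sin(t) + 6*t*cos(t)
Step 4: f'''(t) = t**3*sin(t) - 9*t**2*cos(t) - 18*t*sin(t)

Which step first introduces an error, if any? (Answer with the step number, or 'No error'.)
Step 4

Step 4 is incorrect due to a dropped term.
The step shows: t**3*sin(t) - 9*t**2*cos(t) - 18*t*sin(t)
The correct value should be: t**3*sin(t) - 9*t**2*cos(t) - 18*t*sin(t) + 6*cos(t)

Explanation: A term was dropped: the term 6*cos(t) was incorrectly omitted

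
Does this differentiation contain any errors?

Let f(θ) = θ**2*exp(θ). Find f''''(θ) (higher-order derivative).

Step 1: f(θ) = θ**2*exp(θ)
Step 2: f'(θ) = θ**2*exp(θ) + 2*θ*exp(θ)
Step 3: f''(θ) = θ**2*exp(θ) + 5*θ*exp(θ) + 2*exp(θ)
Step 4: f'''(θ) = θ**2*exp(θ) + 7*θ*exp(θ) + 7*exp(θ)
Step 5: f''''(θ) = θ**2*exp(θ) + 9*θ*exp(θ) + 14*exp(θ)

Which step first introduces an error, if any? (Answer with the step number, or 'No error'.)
Step 3

Step 3 is incorrect due to a wrong coefficient.
The step shows: θ**2*exp(θ) + 5*θ*exp(θ) + 2*exp(θ)
The correct value should be: θ**2*exp(θ) + 4*θ*exp(θ) + 2*exp(θ)

Explanation: The coefficient 4 was incorrectly written as 5: the term 4*θ*exp(θ) was incorrectly written as 5*θ*exp(θ)
The later steps are derived from this incorrect expression, so the error originates in Step 3.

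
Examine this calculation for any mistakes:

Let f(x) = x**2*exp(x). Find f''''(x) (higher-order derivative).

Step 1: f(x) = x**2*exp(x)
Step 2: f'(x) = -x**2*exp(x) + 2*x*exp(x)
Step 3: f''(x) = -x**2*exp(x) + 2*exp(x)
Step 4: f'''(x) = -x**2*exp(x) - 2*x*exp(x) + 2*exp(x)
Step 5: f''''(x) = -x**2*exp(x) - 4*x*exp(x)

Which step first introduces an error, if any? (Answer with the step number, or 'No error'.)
Step 2

Step 2 is incorrect due to a sign flip.
The step shows: -x**2*exp(x) + 2*x*exp(x)
The correct value should be: x**2*exp(x) + 2*x*exp(x)

Explanation: The sign of one term was flipped: the term x**2*exp(x) was incorrectly written as -x**2*exp(x)
The later steps are derived from this incorrect expression, so the error originates in Step 2.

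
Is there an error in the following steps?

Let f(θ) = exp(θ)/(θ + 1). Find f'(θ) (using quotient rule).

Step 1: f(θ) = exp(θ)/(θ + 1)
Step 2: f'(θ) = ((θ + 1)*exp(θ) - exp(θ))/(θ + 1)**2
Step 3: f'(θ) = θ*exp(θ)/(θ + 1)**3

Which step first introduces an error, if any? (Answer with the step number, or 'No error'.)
Step 3

Step 3 is incorrect due to a wrong exponent.
The step shows: θ*exp(θ)/(θ + 1)**3
The correct value should be: θ*exp(θ)/(θ + 1)**2

Explanation: The exponent -2 on θ + 1 was incorrectly written as -3: the term θ*exp(θ)/(θ + 1)**2 was incorrectly written as θ*exp(θ)/(θ + 1)**3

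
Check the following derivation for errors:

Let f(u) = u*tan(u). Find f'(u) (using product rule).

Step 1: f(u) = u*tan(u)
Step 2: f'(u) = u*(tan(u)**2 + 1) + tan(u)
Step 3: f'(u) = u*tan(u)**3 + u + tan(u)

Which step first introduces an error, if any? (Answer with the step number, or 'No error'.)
Step 3

Step 3 is incorrect due to a wrong exponent.
The step shows: u*tan(u)**3 + u + tan(u)
The correct value should be: u*tan(u)**2 + u + tan(u)

Explanation: The exponent 2 on tan(u) was incorrectly written as 3: the term u*tan(u)**2 was incorrectly written as u*tan(u)**3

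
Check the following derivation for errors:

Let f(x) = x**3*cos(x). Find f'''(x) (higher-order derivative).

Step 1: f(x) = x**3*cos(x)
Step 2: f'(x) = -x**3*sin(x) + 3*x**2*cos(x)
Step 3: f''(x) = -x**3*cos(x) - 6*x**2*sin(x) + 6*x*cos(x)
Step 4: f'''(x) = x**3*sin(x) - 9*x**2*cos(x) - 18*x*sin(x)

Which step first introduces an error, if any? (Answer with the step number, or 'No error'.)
Step 4

Step 4 is incorrect due to a dropped term.
The step shows: x**3*sin(x) - 9*x**2*cos(x) - 18*x*sin(x)
The correct value should be: x**3*sin(x) - 9*x**2*cos(x) - 18*x*sin(x) + 6*cos(x)

Explanation: A term was dropped: the term 6*cos(x) was incorrectly omitted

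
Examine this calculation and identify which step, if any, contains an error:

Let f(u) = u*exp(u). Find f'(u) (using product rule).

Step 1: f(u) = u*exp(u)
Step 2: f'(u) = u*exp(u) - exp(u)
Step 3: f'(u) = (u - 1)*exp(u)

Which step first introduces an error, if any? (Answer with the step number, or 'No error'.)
Step 2

Step 2 is incorrect due to a sign flip.
The step shows: u*exp(u) - exp(u)
The correct value should be: u*exp(u) + exp(u)

Explanation: The sign of one term was flipped: the term exp(u) was incorrectly written as -exp(u)
The later steps are derived from this incorrect expression, so the error originates in Step 2.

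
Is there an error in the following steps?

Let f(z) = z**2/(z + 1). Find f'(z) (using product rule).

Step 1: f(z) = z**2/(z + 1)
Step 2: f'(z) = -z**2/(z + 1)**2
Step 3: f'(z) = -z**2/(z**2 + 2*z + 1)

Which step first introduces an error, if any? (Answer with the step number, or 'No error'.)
Step 2

Step 2 is incorrect due to a dropped term.
The step shows: -z**2/(z + 1)**2
The correct value should be: -z**2/(z + 1)**2 + 2*z/(z + 1)

Explanation: A term was dropped: the term 2*z/(z + 1) was incorrectly omitted
The later steps are derived from this incorrect expression, so the error originates in Step 2.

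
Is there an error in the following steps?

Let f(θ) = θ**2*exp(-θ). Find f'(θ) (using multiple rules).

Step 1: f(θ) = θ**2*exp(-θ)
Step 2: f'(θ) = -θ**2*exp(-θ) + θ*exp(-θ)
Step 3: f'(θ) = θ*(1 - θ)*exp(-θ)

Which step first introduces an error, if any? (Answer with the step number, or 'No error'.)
Step 2

Step 2 is incorrect due to a wrong coefficient.
The step shows: -θ**2*exp(-θ) + θ*exp(-θ)
The correct value should be: -θ**2*exp(-θ) + 2*θ*exp(-θ)

Explanation: The coefficient 2 was incorrectly written as 1: the term 2*θ*exp(-θ) was incorrectly written as θ*exp(-θ)
The later steps are derived from this incorrect expression, so the error originates in Step 2.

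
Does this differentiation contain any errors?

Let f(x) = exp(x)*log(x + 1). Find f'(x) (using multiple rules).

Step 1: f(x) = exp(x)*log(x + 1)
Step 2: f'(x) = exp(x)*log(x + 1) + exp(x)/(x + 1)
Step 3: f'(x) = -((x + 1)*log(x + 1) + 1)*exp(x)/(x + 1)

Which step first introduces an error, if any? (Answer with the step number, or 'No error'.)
Step 3

Step 3 is incorrect due to a sign flip.
The step shows: -((x + 1)*log(x + 1) + 1)*exp(x)/(x + 1)
The correct value should be: ((x + 1)*log(x + 1) + 1)*exp(x)/(x + 1)

Explanation: The sign of the whole expression was flipped: the term ((x + 1)*log(x + 1) + 1)*exp(x)/(x + 1) was incorrectly written as -((x + 1)*log(x + 1) + 1)*exp(x)/(x + 1)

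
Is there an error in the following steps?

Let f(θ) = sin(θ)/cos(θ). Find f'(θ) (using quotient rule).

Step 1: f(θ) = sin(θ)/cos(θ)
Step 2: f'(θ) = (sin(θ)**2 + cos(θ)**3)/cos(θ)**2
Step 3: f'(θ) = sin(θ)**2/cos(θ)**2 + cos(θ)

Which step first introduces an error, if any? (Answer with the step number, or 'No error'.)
Step 2

Step 2 is incorrect due to a wrong exponent.
The step shows: (sin(θ)**2 + cos(θ)**3)/cos(θ)**2
The correct value should be: (sin(θ)**2 + cos(θ)**2)/cos(θ)**2

Explanation: The exponent 2 on cos(θ) was incorrectly written as 3: the term (sin(θ)**2 + cos(θ)**2)/cos(θ)**2 was incorrectly written as (sin(θ)**2 + cos(θ)**3)/cos(θ)**2
The later steps are derived from this incorrect expression, so the error originates in Step 2.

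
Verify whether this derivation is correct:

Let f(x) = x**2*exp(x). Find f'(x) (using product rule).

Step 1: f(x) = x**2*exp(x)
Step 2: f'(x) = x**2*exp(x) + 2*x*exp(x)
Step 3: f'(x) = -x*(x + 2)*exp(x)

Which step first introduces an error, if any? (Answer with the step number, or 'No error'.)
Step 3

Step 3 is incorrect due to a sign flip.
The step shows: -x*(x + 2)*exp(x)
The correct value should be: x*(x + 2)*exp(x)

Explanation: The sign of the whole expression was flipped: the term x*(x + 2)*exp(x) was incorrectly written as -x*(x + 2)*exp(x)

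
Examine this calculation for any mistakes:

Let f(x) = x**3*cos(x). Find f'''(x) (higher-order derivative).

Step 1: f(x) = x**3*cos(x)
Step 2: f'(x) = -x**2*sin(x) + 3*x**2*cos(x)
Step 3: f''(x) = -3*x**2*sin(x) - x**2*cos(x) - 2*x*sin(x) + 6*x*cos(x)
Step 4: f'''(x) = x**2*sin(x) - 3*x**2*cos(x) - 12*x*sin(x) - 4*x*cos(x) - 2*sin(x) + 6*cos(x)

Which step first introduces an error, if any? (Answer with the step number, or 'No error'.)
Step 2

Step 2 is incorrect due to a wrong exponent.
The step shows: -x**2*sin(x) + 3*x**2*cos(x)
The correct value should be: -x**3*sin(x) + 3*x**2*cos(x)

Explanation: The exponent 3 on x was incorrectly written as 2: the term -x**3*sin(x) was incorrectly written as -x**2*sin(x)
The later steps are derived from this incorrect expression, so the error originates in Step 2.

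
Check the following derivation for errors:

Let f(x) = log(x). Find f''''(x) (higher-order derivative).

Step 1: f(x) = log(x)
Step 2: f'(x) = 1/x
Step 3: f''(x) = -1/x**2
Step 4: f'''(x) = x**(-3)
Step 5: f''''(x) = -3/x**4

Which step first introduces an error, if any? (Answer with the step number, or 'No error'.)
Step 4

Step 4 is incorrect due to a wrong coefficient.
The step shows: x**(-3)
The correct value should be: 2/x**3

Explanation: The coefficient 2 was incorrectly written as 1: the term 2/x**3 was incorrectly written as x**(-3)
The later steps are derived from this incorrect expression, so the error originates in Step 4.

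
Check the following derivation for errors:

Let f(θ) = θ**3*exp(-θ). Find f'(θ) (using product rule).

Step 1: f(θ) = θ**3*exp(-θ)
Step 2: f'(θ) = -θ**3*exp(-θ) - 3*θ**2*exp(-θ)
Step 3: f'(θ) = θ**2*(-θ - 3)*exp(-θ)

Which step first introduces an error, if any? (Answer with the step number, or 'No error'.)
Step 2

Step 2 is incorrect due to a sign flip.
The step shows: -θ**3*exp(-θ) - 3*θ**2*exp(-θ)
The correct value should be: -θ**3*exp(-θ) + 3*θ**2*exp(-θ)

Explanation: The sign of one term was flipped: the term 3*θ**2*exp(-θ) was incorrectly written as -3*θ**2*exp(-θ)
The later steps are derived from this incorrect expression, so the error originates in Step 2.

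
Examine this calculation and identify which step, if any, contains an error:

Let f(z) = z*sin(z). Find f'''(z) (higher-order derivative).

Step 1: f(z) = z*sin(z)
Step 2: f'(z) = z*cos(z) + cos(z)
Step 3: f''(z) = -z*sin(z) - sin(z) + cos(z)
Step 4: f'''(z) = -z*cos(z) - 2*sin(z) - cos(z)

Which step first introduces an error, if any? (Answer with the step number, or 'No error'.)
Step 2

Step 2 is incorrect due to a wrong trig function.
The step shows: z*cos(z) + cos(z)
The correct value should be: z*cos(z) + sin(z)

Explanation: sin(z) was incorrectly written as cos(z): the term sin(z) was incorrectly written as cos(z)
The later steps are derived from this incorrect expression, so the error originates in Step 2.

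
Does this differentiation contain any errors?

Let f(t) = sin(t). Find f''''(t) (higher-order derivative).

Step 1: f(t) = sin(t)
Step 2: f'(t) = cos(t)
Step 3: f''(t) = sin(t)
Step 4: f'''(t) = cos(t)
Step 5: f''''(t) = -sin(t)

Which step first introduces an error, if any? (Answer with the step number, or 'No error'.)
Step 3

Step 3 is incorrect due to a sign flip.
The step shows: sin(t)
The correct value should be: -sin(t)

Explanation: The sign of the whole expression was flipped: the term -sin(t) was incorrectly written as sin(t)
The later steps are derived from this incorrect expression, so the error originates in Step 3.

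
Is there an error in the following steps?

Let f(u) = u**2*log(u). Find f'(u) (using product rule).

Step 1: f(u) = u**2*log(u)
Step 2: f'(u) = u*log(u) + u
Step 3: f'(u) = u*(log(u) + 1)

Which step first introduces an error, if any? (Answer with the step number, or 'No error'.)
Step 2

Step 2 is incorrect due to a wrong coefficient.
The step shows: u*log(u) + u
The correct value should be: 2*u*log(u) + u

Explanation: The coefficient 2 was incorrectly written as 1: the term 2*u*log(u) was incorrectly written as u*log(u)
The later steps are derived from this incorrect expression, so the error originates in Step 2.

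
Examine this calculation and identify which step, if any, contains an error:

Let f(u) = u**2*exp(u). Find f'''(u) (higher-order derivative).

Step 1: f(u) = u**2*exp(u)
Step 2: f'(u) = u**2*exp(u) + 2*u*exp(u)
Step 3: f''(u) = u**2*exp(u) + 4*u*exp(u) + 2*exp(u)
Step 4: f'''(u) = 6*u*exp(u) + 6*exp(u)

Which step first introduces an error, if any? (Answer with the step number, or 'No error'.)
Step 4

Step 4 is incorrect due to a dropped term.
The step shows: 6*u*exp(u) + 6*exp(u)
The correct value should be: u**2*exp(u) + 6*u*exp(u) + 6*exp(u)

Explanation: A term was dropped: the term u**2*exp(u) was incorrectly omitted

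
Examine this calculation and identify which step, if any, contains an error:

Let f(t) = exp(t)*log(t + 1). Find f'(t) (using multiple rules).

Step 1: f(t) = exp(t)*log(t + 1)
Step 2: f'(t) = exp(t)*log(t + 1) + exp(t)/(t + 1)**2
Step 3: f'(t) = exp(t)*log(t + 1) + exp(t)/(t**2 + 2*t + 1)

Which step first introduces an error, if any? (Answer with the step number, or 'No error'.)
Step 2

Step 2 is incorrect due to a wrong exponent.
The step shows: exp(t)*log(t + 1) + exp(t)/(t + 1)**2
The correct value should be: exp(t)*log(t + 1) + exp(t)/(t + 1)

Explanation: The exponent -1 on t + 1 was incorrectly written as -2: the term exp(t)/(t + 1) was incorrectly written as exp(t)/(t + 1)**2
The later steps are derived from this incorrect expression, so the error originates in Step 2.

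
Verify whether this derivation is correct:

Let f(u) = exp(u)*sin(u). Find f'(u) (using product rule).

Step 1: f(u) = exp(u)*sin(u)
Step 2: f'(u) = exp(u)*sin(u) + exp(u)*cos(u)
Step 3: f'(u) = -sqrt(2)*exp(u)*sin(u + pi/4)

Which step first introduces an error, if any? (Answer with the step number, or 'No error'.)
Step 3

Step 3 is incorrect due to a sign flip.
The step shows: -sqrt(2)*exp(u)*sin(u + pi/4)
The correct value should be: sqrt(2)*exp(u)*sin(u + pi/4)

Explanation: The sign of the whole expression was flipped: the term sqrt(2)*exp(u)*sin(u + pi/4) was incorrectly written as -sqrt(2)*exp(u)*sin(u + pi/4)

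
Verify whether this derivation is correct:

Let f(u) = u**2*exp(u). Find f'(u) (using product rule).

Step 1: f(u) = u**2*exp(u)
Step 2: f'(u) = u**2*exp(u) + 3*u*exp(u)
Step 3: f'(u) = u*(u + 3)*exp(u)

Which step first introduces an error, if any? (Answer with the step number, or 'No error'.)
Step 2

Step 2 is incorrect due to a wrong coefficient.
The step shows: u**2*exp(u) + 3*u*exp(u)
The correct value should be: u**2*exp(u) + 2*u*exp(u)

Explanation: The coefficient 2 was incorrectly written as 3: the term 2*u*exp(u) was incorrectly written as 3*u*exp(u)
The later steps are derived from this incorrect expression, so the error originates in Step 2.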